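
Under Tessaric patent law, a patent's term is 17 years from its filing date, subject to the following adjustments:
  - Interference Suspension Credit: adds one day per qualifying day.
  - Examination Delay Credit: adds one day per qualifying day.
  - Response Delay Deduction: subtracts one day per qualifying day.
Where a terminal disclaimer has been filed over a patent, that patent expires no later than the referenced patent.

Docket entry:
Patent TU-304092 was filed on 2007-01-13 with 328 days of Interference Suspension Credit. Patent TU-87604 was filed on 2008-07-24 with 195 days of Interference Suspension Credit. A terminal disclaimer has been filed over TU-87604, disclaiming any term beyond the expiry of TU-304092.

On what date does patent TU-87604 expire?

December 6, 2024

Natural term of TU-87604:
  Base: filing + 17 years → 24 July 2025.
  Interference Suspension Credit: +195 days → 4 February 2026.
Expiry of referenced patent TU-304092:
  Base: filing + 17 years → 13 January 2024.
  Interference Suspension Credit: +328 days → 6 December 2024.
Terminal disclaimer: TU-87604 expires on the earlier of 4 February 2026 and 6 December 2024.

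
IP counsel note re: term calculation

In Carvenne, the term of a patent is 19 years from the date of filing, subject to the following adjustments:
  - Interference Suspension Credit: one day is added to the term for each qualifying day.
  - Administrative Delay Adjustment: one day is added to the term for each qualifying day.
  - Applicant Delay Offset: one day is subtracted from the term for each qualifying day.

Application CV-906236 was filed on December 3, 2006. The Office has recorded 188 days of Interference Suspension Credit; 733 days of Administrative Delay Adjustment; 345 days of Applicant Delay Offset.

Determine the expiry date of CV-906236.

2027-07-02

Base term: filing date + 19 years → 3 December 2025.
Interference Suspension Credit: +188 days → 9 June 2026.
Administrative Delay Adjustment: +733 days → 11 June 2028.
Applicant Delay Offset: −345 days → 2 July 2027.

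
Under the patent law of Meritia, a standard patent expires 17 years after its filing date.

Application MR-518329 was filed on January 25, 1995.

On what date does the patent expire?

Filing date + 17 years → 25 January 2012.

2012-01-25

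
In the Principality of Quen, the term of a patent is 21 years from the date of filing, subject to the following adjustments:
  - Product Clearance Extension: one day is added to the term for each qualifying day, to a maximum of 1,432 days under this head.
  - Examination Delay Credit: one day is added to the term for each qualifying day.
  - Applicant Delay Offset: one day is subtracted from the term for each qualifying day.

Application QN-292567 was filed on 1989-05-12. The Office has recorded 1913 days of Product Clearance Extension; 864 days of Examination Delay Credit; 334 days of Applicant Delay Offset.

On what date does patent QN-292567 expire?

Base term: filing date + 21 years → 12 May 2010.
Product Clearance Extension: 1913 days claimed exceeds the 1432-day cap, so +1432 days → 13 April 2014.
Examination Delay Credit: +864 days → 24 August 2016.
Applicant Delay Offset: −334 days → 25 September 2015.

September 25, 2015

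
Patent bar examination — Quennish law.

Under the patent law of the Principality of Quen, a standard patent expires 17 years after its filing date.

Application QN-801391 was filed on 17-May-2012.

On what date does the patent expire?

May 17, 2029

Filing date + 17 years → 17 May 2029.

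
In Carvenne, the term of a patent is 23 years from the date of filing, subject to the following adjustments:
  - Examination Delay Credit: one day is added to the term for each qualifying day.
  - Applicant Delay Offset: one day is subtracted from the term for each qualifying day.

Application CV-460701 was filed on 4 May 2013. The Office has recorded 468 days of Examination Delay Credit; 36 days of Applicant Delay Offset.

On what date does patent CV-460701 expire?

Base term: filing date + 23 years → 4 May 2036.
Examination Delay Credit: +468 days → 15 August 2037.
Applicant Delay Offset: −36 days → 10 July 2037.

July 10, 2037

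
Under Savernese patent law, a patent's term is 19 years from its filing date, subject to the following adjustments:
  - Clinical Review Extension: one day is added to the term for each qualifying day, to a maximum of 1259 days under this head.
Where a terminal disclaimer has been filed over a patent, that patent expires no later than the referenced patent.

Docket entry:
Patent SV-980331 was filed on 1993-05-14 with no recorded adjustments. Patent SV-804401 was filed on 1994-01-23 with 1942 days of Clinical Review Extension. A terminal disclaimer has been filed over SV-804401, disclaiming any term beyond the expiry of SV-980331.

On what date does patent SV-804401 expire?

2012-05-14

Natural term of SV-804401:
  Base: filing + 19 years → 23 January 2013.
  Clinical Review Extension: 1942 days claimed exceeds the 1259-day cap, so +1259 days → 5 July 2016.
Expiry of referenced patent SV-980331:
  Base: filing + 19 years → 14 May 2012.
Terminal disclaimer: SV-804401 expires on the earlier of 5 July 2016 and 14 May 2012.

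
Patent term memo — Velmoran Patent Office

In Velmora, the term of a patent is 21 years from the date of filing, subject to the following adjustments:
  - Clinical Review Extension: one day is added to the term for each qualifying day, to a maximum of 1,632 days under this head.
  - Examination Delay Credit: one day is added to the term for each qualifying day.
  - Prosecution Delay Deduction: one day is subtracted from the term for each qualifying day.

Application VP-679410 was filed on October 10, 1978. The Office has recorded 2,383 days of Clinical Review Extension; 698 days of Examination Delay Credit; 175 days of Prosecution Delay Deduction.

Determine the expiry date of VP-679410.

Base term: filing date + 21 years → 10 October 1999.
Clinical Review Extension: 2383 days claimed exceeds the 1632-day cap, so +1632 days → 29 March 2004.
Examination Delay Credit: +698 days → 25 February 2006.
Prosecution Delay Deduction: −175 days → 3 September 2005.

2005-09-03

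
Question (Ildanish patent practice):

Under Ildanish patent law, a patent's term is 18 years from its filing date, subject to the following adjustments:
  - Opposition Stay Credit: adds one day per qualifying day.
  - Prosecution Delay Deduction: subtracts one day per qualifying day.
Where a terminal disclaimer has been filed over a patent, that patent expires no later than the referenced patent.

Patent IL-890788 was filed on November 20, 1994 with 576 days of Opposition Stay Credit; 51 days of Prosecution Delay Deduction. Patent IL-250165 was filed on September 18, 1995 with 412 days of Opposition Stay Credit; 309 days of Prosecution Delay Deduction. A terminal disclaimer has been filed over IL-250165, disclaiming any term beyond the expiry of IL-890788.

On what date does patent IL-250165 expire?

2013-12-30

Natural term of IL-250165:
  Base: filing + 18 years → 18 September 2013.
  Opposition Stay Credit: +412 days → 4 November 2014.
  Prosecution Delay Deduction: −309 days → 30 December 2013.
Expiry of referenced patent IL-890788:
  Base: filing + 18 years → 20 November 2012.
  Opposition Stay Credit: +576 days → 19 June 2014.
  Prosecution Delay Deduction: −51 days → 29 April 2014.
Terminal disclaimer: IL-250165 expires on the earlier of 30 December 2013 and 29 April 2014.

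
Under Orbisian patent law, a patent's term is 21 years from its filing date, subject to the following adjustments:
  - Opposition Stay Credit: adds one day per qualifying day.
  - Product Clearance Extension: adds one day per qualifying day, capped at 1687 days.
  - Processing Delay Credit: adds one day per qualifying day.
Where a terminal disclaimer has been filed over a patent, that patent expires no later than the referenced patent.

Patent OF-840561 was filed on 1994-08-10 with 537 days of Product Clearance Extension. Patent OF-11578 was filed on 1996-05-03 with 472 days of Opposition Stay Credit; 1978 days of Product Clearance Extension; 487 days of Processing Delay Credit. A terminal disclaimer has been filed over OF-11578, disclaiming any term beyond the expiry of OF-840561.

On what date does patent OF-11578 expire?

Natural term of OF-11578:
  Base: filing + 21 years → 3 May 2017.
  Opposition Stay Credit: +472 days → 18 August 2018.
  Product Clearance Extension: 1978 days claimed exceeds the 1687-day cap, so +1687 days → 1 April 2023.
  Processing Delay Credit: +487 days → 31 July 2024.
Expiry of referenced patent OF-840561:
  Base: filing + 21 years → 10 August 2015.
  Product Clearance Extension: 537 days (within the 1687-day cap) → +537 days → 28 January 2017.
Terminal disclaimer: OF-11578 expires on the earlier of 31 July 2024 and 28 January 2017.

January 28, 2017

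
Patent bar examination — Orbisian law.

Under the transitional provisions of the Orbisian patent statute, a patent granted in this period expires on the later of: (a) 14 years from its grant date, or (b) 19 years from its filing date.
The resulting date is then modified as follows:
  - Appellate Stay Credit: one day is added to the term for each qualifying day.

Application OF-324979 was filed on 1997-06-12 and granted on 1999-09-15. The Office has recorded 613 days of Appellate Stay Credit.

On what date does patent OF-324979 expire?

(a) grant + 14 years → 15 September 2013.
(b) filing + 19 years → 12 June 2016.
Later of the two: 12 June 2016.
Appellate Stay Credit: +613 days → 15 February 2018.

2018-02-15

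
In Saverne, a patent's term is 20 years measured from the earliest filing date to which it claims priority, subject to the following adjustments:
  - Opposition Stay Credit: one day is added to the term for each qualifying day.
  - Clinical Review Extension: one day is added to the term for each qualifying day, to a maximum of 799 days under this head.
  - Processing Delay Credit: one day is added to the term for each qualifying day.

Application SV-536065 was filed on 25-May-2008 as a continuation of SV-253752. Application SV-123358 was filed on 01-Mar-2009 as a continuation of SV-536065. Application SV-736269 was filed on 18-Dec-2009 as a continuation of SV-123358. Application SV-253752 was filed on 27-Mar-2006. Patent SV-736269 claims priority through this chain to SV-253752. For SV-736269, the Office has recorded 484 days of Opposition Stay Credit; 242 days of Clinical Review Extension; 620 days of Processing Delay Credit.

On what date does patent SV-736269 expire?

December 2, 2029

Earliest priority filing: 27 March 2006.
Base term: 27 March 2006 + 20 years → 27 March 2026.
Opposition Stay Credit: +484 days → 24 July 2027.
Clinical Review Extension: 242 days (within the 799-day cap) → +242 days → 22 March 2028.
Processing Delay Credit: +620 days → 2 December 2029.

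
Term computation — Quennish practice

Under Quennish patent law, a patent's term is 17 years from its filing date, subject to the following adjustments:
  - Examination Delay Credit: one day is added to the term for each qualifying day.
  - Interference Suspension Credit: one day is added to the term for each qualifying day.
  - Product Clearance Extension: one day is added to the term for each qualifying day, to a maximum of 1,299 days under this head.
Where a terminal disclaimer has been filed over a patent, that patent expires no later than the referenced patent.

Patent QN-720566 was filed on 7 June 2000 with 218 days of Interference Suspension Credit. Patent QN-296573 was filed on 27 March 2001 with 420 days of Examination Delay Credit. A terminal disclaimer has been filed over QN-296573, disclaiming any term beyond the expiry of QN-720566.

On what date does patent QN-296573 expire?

Natural term of QN-296573:
  Base: filing + 17 years → 27 March 2018.
  Examination Delay Credit: +420 days → 21 May 2019.
Expiry of referenced patent QN-720566:
  Base: filing + 17 years → 7 June 2017.
  Interference Suspension Credit: +218 days → 11 January 2018.
Terminal disclaimer: QN-296573 expires on the earlier of 21 May 2019 and 11 January 2018.

2018-01-11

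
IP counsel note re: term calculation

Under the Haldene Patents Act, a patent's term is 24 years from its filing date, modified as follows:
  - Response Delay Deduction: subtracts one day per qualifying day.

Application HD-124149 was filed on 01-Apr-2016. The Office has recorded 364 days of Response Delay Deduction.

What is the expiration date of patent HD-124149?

Base term: filing date + 24 years → 1 April 2040.
Response Delay Deduction: −364 days → 3 April 2039.

April 3, 2039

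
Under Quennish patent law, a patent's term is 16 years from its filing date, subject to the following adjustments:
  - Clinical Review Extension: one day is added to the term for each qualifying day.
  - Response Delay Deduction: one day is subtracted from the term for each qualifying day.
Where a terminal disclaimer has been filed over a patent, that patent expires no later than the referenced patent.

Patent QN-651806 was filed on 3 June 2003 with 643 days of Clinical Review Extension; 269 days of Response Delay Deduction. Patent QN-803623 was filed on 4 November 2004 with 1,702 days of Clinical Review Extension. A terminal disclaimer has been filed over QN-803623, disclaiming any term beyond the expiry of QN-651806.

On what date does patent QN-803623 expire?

June 11, 2020

Natural term of QN-803623:
  Base: filing + 16 years → 4 November 2020.
  Clinical Review Extension: +1702 days → 3 July 2025.
Expiry of referenced patent QN-651806:
  Base: filing + 16 years → 3 June 2019.
  Clinical Review Extension: +643 days → 7 March 2021.
  Response Delay Deduction: −269 days → 11 June 2020.
Terminal disclaimer: QN-803623 expires on the earlier of 3 July 2025 and 11 June 2020.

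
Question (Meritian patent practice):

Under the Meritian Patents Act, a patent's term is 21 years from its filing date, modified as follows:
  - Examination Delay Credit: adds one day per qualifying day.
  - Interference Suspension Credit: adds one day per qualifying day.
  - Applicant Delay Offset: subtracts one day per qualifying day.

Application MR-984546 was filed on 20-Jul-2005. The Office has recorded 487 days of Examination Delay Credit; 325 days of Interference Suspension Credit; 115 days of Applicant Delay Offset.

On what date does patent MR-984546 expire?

Base term: filing date + 21 years → 20 July 2026.
Examination Delay Credit: +487 days → 19 November 2027.
Interference Suspension Credit: +325 days → 9 October 2028.
Applicant Delay Offset: −115 days → 16 June 2028.

June 16, 2028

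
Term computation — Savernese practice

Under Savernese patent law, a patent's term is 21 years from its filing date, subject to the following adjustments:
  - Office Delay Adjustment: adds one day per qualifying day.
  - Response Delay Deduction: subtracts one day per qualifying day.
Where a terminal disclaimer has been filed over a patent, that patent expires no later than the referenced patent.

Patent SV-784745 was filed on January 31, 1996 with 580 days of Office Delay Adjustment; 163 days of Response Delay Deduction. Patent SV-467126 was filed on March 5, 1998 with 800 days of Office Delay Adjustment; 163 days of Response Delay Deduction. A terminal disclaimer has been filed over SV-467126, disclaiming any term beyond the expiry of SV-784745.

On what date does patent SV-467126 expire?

Natural term of SV-467126:
  Base: filing + 21 years → 5 March 2019.
  Office Delay Adjustment: +800 days → 13 May 2021.
  Response Delay Deduction: −163 days → 1 December 2020.
Expiry of referenced patent SV-784745:
  Base: filing + 21 years → 31 January 2017.
  Office Delay Adjustment: +580 days → 3 September 2018.
  Response Delay Deduction: −163 days → 24 March 2018.
Terminal disclaimer: SV-467126 expires on the earlier of 1 December 2020 and 24 March 2018.

2018-03-24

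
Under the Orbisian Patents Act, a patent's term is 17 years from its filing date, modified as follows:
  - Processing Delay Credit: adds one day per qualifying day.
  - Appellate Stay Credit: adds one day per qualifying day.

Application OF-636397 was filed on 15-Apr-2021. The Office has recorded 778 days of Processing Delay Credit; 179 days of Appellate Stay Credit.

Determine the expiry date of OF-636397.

November 27, 2040

Base term: filing date + 17 years → 15 April 2038.
Processing Delay Credit: +778 days → 1 June 2040.
Appellate Stay Credit: +179 days → 27 November 2040.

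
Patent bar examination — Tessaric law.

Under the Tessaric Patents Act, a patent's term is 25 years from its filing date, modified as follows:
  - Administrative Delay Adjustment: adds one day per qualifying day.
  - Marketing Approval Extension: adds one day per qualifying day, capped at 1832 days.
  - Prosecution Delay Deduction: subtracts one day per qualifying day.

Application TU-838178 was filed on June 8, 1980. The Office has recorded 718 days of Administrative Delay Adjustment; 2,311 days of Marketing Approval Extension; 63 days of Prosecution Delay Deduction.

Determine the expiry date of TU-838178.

2012-03-30

Base term: filing date + 25 years → 8 June 2005.
Administrative Delay Adjustment: +718 days → 27 May 2007.
Marketing Approval Extension: 2311 days claimed exceeds the 1832-day cap, so +1832 days → 1 June 2012.
Prosecution Delay Deduction: −63 days → 30 March 2012.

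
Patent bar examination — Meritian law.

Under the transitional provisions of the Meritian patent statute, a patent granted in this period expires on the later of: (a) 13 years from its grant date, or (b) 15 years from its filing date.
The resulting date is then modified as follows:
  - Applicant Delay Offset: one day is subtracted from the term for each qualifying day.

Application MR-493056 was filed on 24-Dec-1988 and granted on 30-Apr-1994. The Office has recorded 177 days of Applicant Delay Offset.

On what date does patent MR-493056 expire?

(a) grant + 13 years → 30 April 2007.
(b) filing + 15 years → 24 December 2003.
Later of the two: 30 April 2007.
Applicant Delay Offset: −177 days → 4 November 2006.

November 4, 2006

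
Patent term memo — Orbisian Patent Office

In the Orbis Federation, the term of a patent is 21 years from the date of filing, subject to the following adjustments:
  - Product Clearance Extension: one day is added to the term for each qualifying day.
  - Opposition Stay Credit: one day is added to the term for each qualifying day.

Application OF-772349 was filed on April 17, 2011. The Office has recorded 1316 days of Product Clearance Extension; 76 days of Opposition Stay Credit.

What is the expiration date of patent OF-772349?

2036-02-08

Base term: filing date + 21 years → 17 April 2032.
Product Clearance Extension: +1316 days → 24 November 2035.
Opposition Stay Credit: +76 days → 8 February 2036.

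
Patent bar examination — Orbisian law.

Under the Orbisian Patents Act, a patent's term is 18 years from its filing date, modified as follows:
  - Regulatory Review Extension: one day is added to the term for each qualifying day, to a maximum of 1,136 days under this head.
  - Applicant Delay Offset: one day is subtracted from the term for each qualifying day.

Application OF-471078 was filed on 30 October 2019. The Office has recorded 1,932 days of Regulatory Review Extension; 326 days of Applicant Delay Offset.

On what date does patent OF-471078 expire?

Base term: filing date + 18 years → 30 October 2037.
Regulatory Review Extension: 1932 days claimed exceeds the 1136-day cap, so +1136 days → 9 December 2040.
Applicant Delay Offset: −326 days → 18 January 2040.

January 18, 2040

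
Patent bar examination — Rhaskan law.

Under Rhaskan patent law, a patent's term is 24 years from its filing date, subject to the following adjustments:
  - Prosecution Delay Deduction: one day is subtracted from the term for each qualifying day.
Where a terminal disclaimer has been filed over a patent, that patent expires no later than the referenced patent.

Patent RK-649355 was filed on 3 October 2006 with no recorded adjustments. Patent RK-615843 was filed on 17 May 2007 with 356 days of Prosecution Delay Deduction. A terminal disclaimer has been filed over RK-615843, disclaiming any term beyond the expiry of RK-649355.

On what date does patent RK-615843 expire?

May 26, 2030

Natural term of RK-615843:
  Base: filing + 24 years → 17 May 2031.
  Prosecution Delay Deduction: −356 days → 26 May 2030.
Expiry of referenced patent RK-649355:
  Base: filing + 24 years → 3 October 2030.
Terminal disclaimer: RK-615843 expires on the earlier of 26 May 2030 and 3 October 2030.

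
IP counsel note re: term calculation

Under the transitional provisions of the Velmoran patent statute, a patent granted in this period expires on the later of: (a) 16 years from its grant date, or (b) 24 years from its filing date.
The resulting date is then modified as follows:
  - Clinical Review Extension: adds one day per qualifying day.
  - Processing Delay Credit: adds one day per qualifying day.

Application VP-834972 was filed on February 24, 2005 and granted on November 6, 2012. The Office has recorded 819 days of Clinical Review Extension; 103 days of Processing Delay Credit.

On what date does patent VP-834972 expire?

September 4, 2031

(a) grant + 16 years → 6 November 2028.
(b) filing + 24 years → 24 February 2029.
Later of the two: 24 February 2029.
Clinical Review Extension: +819 days → 24 May 2031.
Processing Delay Credit: +103 days → 4 September 2031.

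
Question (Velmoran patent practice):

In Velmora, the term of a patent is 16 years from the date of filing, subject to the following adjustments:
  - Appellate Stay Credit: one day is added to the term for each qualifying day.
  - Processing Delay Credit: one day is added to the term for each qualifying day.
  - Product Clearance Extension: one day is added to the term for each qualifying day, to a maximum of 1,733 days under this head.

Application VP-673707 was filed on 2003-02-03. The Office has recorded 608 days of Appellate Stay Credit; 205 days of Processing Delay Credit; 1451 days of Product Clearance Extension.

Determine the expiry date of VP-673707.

Base term: filing date + 16 years → 3 February 2019.
Appellate Stay Credit: +608 days → 3 October 2020.
Processing Delay Credit: +205 days → 26 April 2021.
Product Clearance Extension: 1451 days (within the 1733-day cap) → +1451 days → 16 April 2025.

April 16, 2025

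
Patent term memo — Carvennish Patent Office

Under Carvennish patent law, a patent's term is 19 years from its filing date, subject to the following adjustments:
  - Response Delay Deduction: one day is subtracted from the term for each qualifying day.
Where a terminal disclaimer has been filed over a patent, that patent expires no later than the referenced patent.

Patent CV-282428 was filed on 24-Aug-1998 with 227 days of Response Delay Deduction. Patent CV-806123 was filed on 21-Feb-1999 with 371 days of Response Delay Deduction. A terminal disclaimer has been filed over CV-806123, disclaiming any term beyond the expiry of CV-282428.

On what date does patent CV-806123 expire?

2017-01-09

Natural term of CV-806123:
  Base: filing + 19 years → 21 February 2018.
  Response Delay Deduction: −371 days → 15 February 2017.
Expiry of referenced patent CV-282428:
  Base: filing + 19 years → 24 August 2017.
  Response Delay Deduction: −227 days → 9 January 2017.
Terminal disclaimer: CV-806123 expires on the earlier of 15 February 2017 and 9 January 2017.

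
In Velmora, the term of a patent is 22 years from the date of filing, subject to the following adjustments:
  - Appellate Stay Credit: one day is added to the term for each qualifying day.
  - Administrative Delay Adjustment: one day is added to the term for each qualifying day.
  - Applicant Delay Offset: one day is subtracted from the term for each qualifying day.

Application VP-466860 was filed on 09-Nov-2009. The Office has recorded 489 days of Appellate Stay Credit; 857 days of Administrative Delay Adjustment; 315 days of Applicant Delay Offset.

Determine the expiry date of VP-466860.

September 5, 2034

Base term: filing date + 22 years → 9 November 2031.
Appellate Stay Credit: +489 days → 12 March 2033.
Administrative Delay Adjustment: +857 days → 17 July 2035.
Applicant Delay Offset: −315 days → 5 September 2034.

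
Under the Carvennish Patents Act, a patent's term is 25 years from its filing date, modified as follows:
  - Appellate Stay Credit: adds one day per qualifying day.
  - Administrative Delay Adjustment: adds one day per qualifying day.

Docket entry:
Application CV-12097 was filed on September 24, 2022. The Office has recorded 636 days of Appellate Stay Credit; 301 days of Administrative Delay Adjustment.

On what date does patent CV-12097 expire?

April 18, 2050

Base term: filing date + 25 years → 24 September 2047.
Appellate Stay Credit: +636 days → 21 June 2049.
Administrative Delay Adjustment: +301 days → 18 April 2050.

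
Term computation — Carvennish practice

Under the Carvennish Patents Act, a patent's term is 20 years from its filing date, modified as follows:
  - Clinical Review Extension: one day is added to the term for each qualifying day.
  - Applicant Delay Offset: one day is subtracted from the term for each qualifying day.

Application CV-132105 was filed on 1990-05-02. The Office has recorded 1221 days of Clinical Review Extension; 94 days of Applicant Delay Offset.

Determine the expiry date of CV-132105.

Base term: filing date + 20 years → 2 May 2010.
Clinical Review Extension: +1221 days → 4 September 2013.
Applicant Delay Offset: −94 days → 2 June 2013.

June 2, 2013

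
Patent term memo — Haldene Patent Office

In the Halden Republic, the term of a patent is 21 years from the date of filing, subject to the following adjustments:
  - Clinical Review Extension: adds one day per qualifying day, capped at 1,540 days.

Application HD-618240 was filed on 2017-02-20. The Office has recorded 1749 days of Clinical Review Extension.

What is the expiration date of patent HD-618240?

2042-05-10

Base term: filing date + 21 years → 20 February 2038.
Clinical Review Extension: 1749 days claimed exceeds the 1540-day cap, so +1540 days → 10 May 2042.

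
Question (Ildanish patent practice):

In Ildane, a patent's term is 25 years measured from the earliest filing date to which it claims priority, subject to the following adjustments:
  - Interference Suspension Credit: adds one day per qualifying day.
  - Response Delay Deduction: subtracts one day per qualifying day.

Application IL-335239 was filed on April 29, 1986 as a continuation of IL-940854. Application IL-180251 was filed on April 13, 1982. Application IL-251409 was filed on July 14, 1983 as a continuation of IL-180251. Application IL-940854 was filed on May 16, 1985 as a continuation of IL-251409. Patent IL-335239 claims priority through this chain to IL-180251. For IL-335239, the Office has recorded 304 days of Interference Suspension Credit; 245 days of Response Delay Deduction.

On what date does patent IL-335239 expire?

June 11, 2007

Earliest priority filing: 13 April 1982.
Base term: 13 April 1982 + 25 years → 13 April 2007.
Interference Suspension Credit: +304 days → 11 February 2008.
Response Delay Deduction: −245 days → 11 June 2007.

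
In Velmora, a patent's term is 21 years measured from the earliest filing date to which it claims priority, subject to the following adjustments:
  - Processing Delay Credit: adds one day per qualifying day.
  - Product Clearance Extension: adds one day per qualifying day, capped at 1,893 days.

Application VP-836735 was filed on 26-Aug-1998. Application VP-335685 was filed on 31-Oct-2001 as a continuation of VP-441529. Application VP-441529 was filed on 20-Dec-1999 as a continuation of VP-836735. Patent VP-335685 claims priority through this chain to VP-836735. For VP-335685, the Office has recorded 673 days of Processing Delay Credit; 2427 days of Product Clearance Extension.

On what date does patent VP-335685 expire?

September 4, 2026

Earliest priority filing: 26 August 1998.
Base term: 26 August 1998 + 21 years → 26 August 2019.
Processing Delay Credit: +673 days → 29 June 2021.
Product Clearance Extension: 2427 days claimed exceeds the 1893-day cap, so +1893 days → 4 September 2026.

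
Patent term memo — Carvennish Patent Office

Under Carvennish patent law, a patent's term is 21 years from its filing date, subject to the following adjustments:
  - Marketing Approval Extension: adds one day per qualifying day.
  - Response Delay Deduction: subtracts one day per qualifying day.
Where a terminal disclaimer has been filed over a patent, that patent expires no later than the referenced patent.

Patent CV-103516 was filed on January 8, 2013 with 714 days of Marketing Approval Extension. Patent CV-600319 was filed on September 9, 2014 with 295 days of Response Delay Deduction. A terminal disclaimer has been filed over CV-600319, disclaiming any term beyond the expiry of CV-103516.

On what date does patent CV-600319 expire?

Natural term of CV-600319:
  Base: filing + 21 years → 9 September 2035.
  Response Delay Deduction: −295 days → 18 November 2034.
Expiry of referenced patent CV-103516:
  Base: filing + 21 years → 8 January 2034.
  Marketing Approval Extension: +714 days → 23 December 2035.
Terminal disclaimer: CV-600319 expires on the earlier of 18 November 2034 and 23 December 2035.

2034-11-18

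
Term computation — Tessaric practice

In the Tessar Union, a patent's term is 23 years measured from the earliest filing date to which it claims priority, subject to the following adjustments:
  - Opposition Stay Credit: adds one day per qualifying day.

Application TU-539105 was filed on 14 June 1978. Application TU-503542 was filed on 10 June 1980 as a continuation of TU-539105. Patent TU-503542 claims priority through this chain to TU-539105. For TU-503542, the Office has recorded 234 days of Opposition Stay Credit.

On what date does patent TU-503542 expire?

February 3, 2002

Earliest priority filing: 14 June 1978.
Base term: 14 June 1978 + 23 years → 14 June 2001.
Opposition Stay Credit: +234 days → 3 February 2002.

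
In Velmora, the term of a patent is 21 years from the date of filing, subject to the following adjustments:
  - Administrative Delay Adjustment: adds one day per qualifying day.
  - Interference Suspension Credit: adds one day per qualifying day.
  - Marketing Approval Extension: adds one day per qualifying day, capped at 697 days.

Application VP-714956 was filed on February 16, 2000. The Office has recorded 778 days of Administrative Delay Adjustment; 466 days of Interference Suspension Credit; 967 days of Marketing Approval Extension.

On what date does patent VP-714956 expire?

June 11, 2026

Base term: filing date + 21 years → 16 February 2021.
Administrative Delay Adjustment: +778 days → 5 April 2023.
Interference Suspension Credit: +466 days → 14 July 2024.
Marketing Approval Extension: 967 days claimed exceeds the 697-day cap, so +697 days → 11 June 2026.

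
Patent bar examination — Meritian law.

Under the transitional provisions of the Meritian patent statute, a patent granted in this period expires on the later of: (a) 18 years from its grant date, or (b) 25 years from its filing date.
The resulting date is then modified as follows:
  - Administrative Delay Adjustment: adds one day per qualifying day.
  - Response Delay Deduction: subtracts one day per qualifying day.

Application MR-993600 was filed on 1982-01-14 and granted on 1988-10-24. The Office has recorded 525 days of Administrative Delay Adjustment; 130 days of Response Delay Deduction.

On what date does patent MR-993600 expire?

February 13, 2008

(a) grant + 18 years → 24 October 2006.
(b) filing + 25 years → 14 January 2007.
Later of the two: 14 January 2007.
Administrative Delay Adjustment: +525 days → 22 June 2008.
Response Delay Deduction: −130 days → 13 February 2008.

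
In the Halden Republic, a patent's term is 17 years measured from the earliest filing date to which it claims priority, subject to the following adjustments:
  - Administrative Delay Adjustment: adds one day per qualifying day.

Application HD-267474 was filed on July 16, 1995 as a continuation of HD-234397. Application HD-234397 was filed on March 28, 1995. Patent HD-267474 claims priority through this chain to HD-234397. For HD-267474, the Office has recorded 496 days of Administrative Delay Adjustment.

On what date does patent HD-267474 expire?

Earliest priority filing: 28 March 1995.
Base term: 28 March 1995 + 17 years → 28 March 2012.
Administrative Delay Adjustment: +496 days → 6 August 2013.

August 6, 2013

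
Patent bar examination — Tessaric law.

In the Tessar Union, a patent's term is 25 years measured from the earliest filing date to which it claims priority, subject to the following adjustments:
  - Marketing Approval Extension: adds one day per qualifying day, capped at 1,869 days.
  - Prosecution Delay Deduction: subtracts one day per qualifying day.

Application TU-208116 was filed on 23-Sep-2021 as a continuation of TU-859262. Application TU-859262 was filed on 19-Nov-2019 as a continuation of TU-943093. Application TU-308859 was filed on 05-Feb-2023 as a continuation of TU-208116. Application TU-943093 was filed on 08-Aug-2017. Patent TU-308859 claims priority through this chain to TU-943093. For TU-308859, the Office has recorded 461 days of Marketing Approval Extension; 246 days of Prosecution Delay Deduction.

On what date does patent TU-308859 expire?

Earliest priority filing: 8 August 2017.
Base term: 8 August 2017 + 25 years → 8 August 2042.
Marketing Approval Extension: 461 days (within the 1869-day cap) → +461 days → 12 November 2043.
Prosecution Delay Deduction: −246 days → 11 March 2043.

2043-03-11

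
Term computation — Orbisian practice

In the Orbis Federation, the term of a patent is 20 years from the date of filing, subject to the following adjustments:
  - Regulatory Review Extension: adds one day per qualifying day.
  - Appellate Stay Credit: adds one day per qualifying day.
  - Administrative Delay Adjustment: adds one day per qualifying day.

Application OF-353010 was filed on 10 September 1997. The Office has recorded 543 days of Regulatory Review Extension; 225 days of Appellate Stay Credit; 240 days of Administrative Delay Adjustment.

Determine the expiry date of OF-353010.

June 14, 2020

Base term: filing date + 20 years → 10 September 2017.
Regulatory Review Extension: +543 days → 7 March 2019.
Appellate Stay Credit: +225 days → 18 October 2019.
Administrative Delay Adjustment: +240 days → 14 June 2020.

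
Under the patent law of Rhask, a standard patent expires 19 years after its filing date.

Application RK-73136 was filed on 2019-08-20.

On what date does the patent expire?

August 20, 2038

Filing date + 19 years → 20 August 2038.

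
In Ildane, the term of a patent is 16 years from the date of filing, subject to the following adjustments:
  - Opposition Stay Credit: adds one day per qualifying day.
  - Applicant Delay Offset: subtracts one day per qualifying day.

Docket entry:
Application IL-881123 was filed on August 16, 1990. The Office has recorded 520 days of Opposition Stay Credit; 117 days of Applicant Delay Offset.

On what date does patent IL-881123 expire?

Base term: filing date + 16 years → 16 August 2006.
Opposition Stay Credit: +520 days → 18 January 2008.
Applicant Delay Offset: −117 days → 23 September 2007.

2007-09-23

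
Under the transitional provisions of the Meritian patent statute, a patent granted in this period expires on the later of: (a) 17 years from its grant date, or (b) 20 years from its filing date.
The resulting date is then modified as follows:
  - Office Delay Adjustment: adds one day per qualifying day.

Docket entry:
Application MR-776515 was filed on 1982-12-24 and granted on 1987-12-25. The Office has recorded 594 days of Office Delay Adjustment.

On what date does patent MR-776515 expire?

August 11, 2006

(a) grant + 17 years → 25 December 2004.
(b) filing + 20 years → 24 December 2002.
Later of the two: 25 December 2004.
Office Delay Adjustment: +594 days → 11 August 2006.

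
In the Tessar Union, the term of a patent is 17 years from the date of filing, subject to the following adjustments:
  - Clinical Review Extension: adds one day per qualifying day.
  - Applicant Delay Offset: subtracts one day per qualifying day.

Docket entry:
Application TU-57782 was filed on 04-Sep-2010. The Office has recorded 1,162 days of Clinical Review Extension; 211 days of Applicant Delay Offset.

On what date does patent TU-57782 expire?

Base term: filing date + 17 years → 4 September 2027.
Clinical Review Extension: +1162 days → 9 November 2030.
Applicant Delay Offset: −211 days → 12 April 2030.

April 12, 2030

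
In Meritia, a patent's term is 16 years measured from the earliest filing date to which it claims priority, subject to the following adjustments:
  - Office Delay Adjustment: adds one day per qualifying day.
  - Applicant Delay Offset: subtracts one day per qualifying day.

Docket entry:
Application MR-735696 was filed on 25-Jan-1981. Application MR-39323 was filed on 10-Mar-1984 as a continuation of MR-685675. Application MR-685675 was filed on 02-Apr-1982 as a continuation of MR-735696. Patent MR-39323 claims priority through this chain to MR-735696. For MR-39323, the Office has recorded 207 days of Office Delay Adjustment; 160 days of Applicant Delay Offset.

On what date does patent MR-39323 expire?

Earliest priority filing: 25 January 1981.
Base term: 25 January 1981 + 16 years → 25 January 1997.
Office Delay Adjustment: +207 days → 20 August 1997.
Applicant Delay Offset: −160 days → 13 March 1997.

March 13, 1997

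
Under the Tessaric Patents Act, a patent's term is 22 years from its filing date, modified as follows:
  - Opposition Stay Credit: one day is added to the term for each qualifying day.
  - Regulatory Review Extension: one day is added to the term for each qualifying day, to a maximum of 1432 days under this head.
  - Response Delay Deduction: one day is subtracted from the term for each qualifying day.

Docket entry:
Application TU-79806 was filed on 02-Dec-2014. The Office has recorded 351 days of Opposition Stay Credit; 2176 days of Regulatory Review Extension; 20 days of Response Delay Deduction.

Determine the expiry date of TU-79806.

Base term: filing date + 22 years → 2 December 2036.
Opposition Stay Credit: +351 days → 18 November 2037.
Regulatory Review Extension: 2176 days claimed exceeds the 1432-day cap, so +1432 days → 20 October 2041.
Response Delay Deduction: −20 days → 30 September 2041.

September 30, 2041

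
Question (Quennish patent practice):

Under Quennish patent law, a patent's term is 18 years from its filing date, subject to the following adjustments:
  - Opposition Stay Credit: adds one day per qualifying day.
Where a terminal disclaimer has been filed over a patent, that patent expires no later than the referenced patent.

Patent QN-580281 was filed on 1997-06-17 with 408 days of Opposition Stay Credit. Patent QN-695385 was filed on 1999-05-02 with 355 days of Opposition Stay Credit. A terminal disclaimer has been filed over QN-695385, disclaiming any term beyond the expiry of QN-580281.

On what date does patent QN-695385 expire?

Natural term of QN-695385:
  Base: filing + 18 years → 2 May 2017.
  Opposition Stay Credit: +355 days → 22 April 2018.
Expiry of referenced patent QN-580281:
  Base: filing + 18 years → 17 June 2015.
  Opposition Stay Credit: +408 days → 29 July 2016.
Terminal disclaimer: QN-695385 expires on the earlier of 22 April 2018 and 29 July 2016.

July 29, 2016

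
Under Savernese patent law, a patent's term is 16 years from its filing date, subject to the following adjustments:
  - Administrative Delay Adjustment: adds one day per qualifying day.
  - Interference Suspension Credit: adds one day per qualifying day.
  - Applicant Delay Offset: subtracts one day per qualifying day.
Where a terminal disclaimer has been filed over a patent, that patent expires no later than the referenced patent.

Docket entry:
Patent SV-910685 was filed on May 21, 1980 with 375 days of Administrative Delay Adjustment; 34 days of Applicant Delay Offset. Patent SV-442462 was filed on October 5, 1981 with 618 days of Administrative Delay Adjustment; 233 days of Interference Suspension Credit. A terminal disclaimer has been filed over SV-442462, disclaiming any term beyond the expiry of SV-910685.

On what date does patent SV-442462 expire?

1997-04-27

Natural term of SV-442462:
  Base: filing + 16 years → 5 October 1997.
  Administrative Delay Adjustment: +618 days → 15 June 1999.
  Interference Suspension Credit: +233 days → 3 February 2000.
Expiry of referenced patent SV-910685:
  Base: filing + 16 years → 21 May 1996.
  Administrative Delay Adjustment: +375 days → 31 May 1997.
  Applicant Delay Offset: −34 days → 27 April 1997.
Terminal disclaimer: SV-442462 expires on the earlier of 3 February 2000 and 27 April 1997.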